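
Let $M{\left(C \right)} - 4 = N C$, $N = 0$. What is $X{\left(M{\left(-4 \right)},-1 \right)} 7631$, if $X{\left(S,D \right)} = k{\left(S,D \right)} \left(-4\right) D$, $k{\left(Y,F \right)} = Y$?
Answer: $122096$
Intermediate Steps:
$M{\left(C \right)} = 4$ ($M{\left(C \right)} = 4 + 0 C = 4 + 0 = 4$)
$X{\left(S,D \right)} = - 4 D S$ ($X{\left(S,D \right)} = S \left(-4\right) D = - 4 S D = - 4 D S$)
$X{\left(M{\left(-4 \right)},-1 \right)} 7631 = \left(-4\right) \left(-1\right) 4 \cdot 7631 = 16 \cdot 7631 = 122096$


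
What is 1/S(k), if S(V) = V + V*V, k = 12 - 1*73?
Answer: 1/3660 ≈ 0.00027322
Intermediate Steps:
k = -61 (k = 12 - 73 = -61)
S(V) = V + V**2
1/S(k) = 1/(-61*(1 - 61)) = 1/(-61*(-60)) = 1/3660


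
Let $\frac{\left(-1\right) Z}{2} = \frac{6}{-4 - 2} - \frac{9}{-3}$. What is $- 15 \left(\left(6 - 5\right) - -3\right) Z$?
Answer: $240$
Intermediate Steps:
$Z = -4$ ($Z = - 2 \left(\frac{6}{-4 - 2} - \frac{9}{-3}\right) = - 2 \left(\frac{6}{-6} - -3\right) = - 2 \left(6 \left(- \frac{1}{6}\right) + 3\right) = - 2 \left(-1 + 3\right) = \left(-2\right) 2 = -4$)
$- 15 \left(\left(6 - 5\right) - -3\right) Z = - 15 \left(\left(6 - 5\right) - -3\right) \left(-4\right) = - 15 \left(1 + 3\right) \left(-4\right) = \left(-15\right) 4 \left(-4\right) = \left(-60\right) \left(-4\right) = 240$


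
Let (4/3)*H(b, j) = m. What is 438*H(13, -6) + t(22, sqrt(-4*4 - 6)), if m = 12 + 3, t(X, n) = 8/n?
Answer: 9855/2 - 4*I*sqrt(22)/11 ≈ 4927.5 - 1.7056*I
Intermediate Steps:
m = 15
H(b, j) = 45/4 (H(b, j) = (3/4)*15 = 45/4)
438*H(13, -6) + t(22, sqrt(-4*4 - 6)) = 438*(45/4) + 8/(sqrt(-4*4 - 6)) = 9855/2 + 8/(sqrt(-16 - 6)) = 9855/2 + 8/(sqrt(-22)) = 9855/2 + 8/((I*sqrt(22))) = 9855/2 + 8*(-I*sqrt(22)/22) = 9855/2 - 4*I*sqrt(22)/11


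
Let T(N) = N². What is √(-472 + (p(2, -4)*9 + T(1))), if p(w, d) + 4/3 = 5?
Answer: I*√438 ≈ 20.928*I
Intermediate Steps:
p(w, d) = 11/3 (p(w, d) = -4/3 + 5 = 11/3)
√(-472 + (p(2, -4)*9 + T(1))) = √(-472 + ((11/3)*9 + 1²)) = √(-472 + (33 + 1)) = √(-472 + 34) = √(-438) = I*√438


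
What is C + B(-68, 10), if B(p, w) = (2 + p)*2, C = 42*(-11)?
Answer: -594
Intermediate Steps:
C = -462
B(p, w) = 4 + 2*p
C + B(-68, 10) = -462 + (4 + 2*(-68)) = -462 + (4 - 136) = -462 - 132 = -594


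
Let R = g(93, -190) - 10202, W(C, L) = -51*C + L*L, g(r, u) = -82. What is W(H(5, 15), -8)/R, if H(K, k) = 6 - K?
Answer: -13/10284 ≈ -0.0012641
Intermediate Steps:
W(C, L) = L² - 51*C (W(C, L) = -51*C + L² = L² - 51*C)
R = -10284 (R = -82 - 10202 = -10284)
W(H(5, 15), -8)/R = ((-8)² - 51*(6 - 1*5))/(-10284) = (64 - 51*(6 - 5))*(-1/10284) = (64 - 51*1)*(-1/10284) = (64 - 51)*(-1/10284) = 13*(-1/10284) = -13/10284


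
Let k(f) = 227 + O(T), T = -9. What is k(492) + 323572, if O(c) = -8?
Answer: 323791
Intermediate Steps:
k(f) = 219 (k(f) = 227 - 8 = 219)
k(492) + 323572 = 219 + 323572 = 323791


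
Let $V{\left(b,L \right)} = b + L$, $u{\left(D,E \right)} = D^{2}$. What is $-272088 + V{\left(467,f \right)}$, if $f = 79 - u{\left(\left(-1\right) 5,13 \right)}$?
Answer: $-271567$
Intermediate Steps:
$f = 54$ ($f = 79 - \left(\left(-1\right) 5\right)^{2} = 79 - \left(-5\right)^{2} = 79 - 25 = 54$)
$V{\left(b,L \right)} = L + b$
$-272088 + V{\left(467,f \right)} = -272088 + \left(54 + 467\right) = -272088 + 521 = -271567$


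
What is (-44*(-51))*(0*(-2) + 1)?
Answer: 2244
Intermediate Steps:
(-44*(-51))*(0*(-2) + 1) = 2244*(0 + 1) = 2244*1 = 2244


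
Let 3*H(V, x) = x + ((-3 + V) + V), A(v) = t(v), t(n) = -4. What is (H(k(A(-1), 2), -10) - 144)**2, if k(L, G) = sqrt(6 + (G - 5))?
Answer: 198037/9 - 1780*sqrt(3)/9 ≈ 21662.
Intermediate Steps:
A(v) = -4
k(L, G) = sqrt(1 + G) (k(L, G) = sqrt(6 + (-5 + G)) = sqrt(1 + G))
H(V, x) = -1 + x/3 + 2*V/3 (H(V, x) = (x + ((-3 + V) + V))/3 = (x + (-3 + 2*V))/3 = (-3 + x + 2*V)/3 = -1 + x/3 + 2*V/3)
(H(k(A(-1), 2), -10) - 144)**2 = ((-1 + (1/3)*(-10) + 2*sqrt(1 + 2)/3) - 144)**2 = ((-1 - 10/3 + 2*sqrt(3)/3) - 144)**2 = ((-13/3 + 2*sqrt(3)/3) - 144)**2 = (-445/3 + 2*sqrt(3)/3)**2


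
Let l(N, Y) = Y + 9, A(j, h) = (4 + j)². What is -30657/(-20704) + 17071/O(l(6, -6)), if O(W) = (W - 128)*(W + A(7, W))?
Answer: 30436379/80228000 ≈ 0.37937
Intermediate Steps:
l(N, Y) = 9 + Y
O(W) = (-128 + W)*(121 + W) (O(W) = (W - 128)*(W + (4 + 7)²) = (-128 + W)*(W + 11²) = (-128 + W)*(W + 121) = (-128 + W)*(121 + W))
-30657/(-20704) + 17071/O(l(6, -6)) = -30657/(-20704) + 17071/(-15488 + (9 - 6)² - 7*(9 - 6)) = -30657*(-1/20704) + 17071/(-15488 + 3² - 7*3) = 30657/20704 + 17071/(-15488 + 9 - 21) = 30657/20704 + 17071/(-15500) = 30657/20704 + 17071*(-1/15500) = 30657/20704 - 17071/15500 = 30436379/80228000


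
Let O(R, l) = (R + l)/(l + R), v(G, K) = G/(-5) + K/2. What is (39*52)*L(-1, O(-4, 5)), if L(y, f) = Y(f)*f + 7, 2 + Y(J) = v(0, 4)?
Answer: 14196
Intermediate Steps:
v(G, K) = K/2 - G/5 (v(G, K) = G*(-⅕) + K*(½) = -G/5 + K/2 = K/2 - G/5)
O(R, l) = 1 (O(R, l) = (R + l)/(R + l) = 1)
Y(J) = 0 (Y(J) = -2 + ((½)*4 - ⅕*0) = -2 + (2 + 0) = -2 + 2 = 0)
L(y, f) = 7 (L(y, f) = 0*f + 7 = 0 + 7 = 7)
(39*52)*L(-1, O(-4, 5)) = (39*52)*7 = 2028*7 = 14196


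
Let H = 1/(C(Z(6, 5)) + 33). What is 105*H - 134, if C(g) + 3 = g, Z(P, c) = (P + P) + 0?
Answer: -263/2 ≈ -131.50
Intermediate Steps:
Z(P, c) = 2*P (Z(P, c) = 2*P + 0 = 2*P)
C(g) = -3 + g
H = 1/42 (H = 1/((-3 + 2*6) + 33) = 1/((-3 + 12) + 33) = 1/(9 + 33) = 1/42 ≈ 0.023810)
105*H - 134 = 105*(1/42) - 134 = 5/2 - 134 = -263/2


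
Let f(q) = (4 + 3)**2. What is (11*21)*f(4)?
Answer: 11319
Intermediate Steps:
f(q) = 49 (f(q) = 7**2 = 49)
(11*21)*f(4) = (11*21)*49 = 231*49 = 11319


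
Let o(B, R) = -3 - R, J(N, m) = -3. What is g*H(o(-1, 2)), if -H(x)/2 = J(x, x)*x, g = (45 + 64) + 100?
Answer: -6270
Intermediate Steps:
g = 209 (g = 109 + 100 = 209)
H(x) = 6*x (H(x) = -(-6)*x = 6*x)
g*H(o(-1, 2)) = 209*(6*(-3 - 1*2)) = 209*(6*(-3 - 2)) = 209*(6*(-5)) = 209*(-30) = -6270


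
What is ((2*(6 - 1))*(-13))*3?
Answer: -390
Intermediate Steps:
((2*(6 - 1))*(-13))*3 = ((2*5)*(-13))*3 = (10*(-13))*3 = -130*3 = -390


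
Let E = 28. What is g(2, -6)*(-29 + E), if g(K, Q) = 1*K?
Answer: -2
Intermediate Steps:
g(K, Q) = K
g(2, -6)*(-29 + E) = 2*(-29 + 28) = 2*(-1) = -2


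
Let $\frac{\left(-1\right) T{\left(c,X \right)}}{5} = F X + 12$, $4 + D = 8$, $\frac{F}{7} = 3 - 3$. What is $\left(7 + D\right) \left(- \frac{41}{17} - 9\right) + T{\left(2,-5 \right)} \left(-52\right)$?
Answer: $\frac{50906}{17} \approx 2994.5$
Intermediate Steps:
$F = 0$ ($F = 7 \left(3 - 3\right) = 7 \cdot 0 = 0$)
$D = 4$ ($D = -4 + 8 = 4$)
$T{\left(c,X \right)} = -60$ ($T{\left(c,X \right)} = - 5 \left(0 X + 12\right) = - 5 \left(0 + 12\right) = \left(-5\right) 12 = -60$)
$\left(7 + D\right) \left(- \frac{41}{17} - 9\right) + T{\left(2,-5 \right)} \left(-52\right) = \left(7 + 4\right) \left(- \frac{41}{17} - 9\right) - -3120 = 11 \left(\left(-41\right) \frac{1}{17} - 9\right) + 3120 = 11 \left(- \frac{41}{17} - 9\right) + 3120 = 11 \left(- \frac{194}{17}\right) + 3120 = - \frac{2134}{17} + 3120 = \frac{50906}{17}$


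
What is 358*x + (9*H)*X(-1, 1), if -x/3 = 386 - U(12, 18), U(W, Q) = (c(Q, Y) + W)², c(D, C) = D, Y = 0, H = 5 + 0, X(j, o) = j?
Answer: 551991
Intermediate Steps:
H = 5
U(W, Q) = (Q + W)²
x = 1542 (x = -3*(386 - (18 + 12)²) = -3*(386 - 1*30²) = -3*(386 - 1*900) = -3*(386 - 900) = -3*(-514) = 1542)
358*x + (9*H)*X(-1, 1) = 358*1542 + (9*5)*(-1) = 552036 + 45*(-1) = 552036 - 45 = 551991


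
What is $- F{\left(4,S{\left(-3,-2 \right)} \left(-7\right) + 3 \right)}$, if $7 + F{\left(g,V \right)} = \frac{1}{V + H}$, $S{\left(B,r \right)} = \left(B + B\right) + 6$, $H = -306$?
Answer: $\frac{2122}{303} \approx 7.0033$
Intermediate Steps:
$S{\left(B,r \right)} = 6 + 2 B$ ($S{\left(B,r \right)} = 2 B + 6 = 6 + 2 B$)
$F{\left(g,V \right)} = -7 + \frac{1}{-306 + V}$ ($F{\left(g,V \right)} = -7 + \frac{1}{V - 306} = -7 + \frac{1}{-306 + V}$)
$- F{\left(4,S{\left(-3,-2 \right)} \left(-7\right) + 3 \right)} = - \frac{2143 - 7 \left(\left(6 + 2 \left(-3\right)\right) \left(-7\right) + 3\right)}{-306 + \left(\left(6 + 2 \left(-3\right)\right) \left(-7\right) + 3\right)} = - \frac{2143 - 7 \left(\left(6 - 6\right) \left(-7\right) + 3\right)}{-306 + \left(\left(6 - 6\right) \left(-7\right) + 3\right)} = - \frac{2143 - 7 \left(0 \left(-7\right) + 3\right)}{-306 + \left(0 \left(-7\right) + 3\right)} = - \frac{2143 - 7 \left(0 + 3\right)}{-306 + \left(0 + 3\right)} = - \frac{2143 - 21}{-306 + 3} = - \frac{2143 - 21}{-303} = - \frac{\left(-1\right) 2122}{303} = \left(-1\right) \left(- \frac{2122}{303}\right) = \frac{2122}{303}$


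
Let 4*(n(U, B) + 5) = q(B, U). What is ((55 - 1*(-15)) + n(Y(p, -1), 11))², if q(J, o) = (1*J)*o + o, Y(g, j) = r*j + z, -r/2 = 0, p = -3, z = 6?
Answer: 6889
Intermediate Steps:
r = 0 (r = -2*0 = 0)
Y(g, j) = 6 (Y(g, j) = 0*j + 6 = 0 + 6 = 6)
q(J, o) = o + J*o (q(J, o) = J*o + o = o + J*o)
n(U, B) = -5 + U*(1 + B)/4 (n(U, B) = -5 + (U*(1 + B))/4 = -5 + U*(1 + B)/4)
((55 - 1*(-15)) + n(Y(p, -1), 11))² = ((55 - 1*(-15)) + (-5 + (¼)*6*(1 + 11)))² = ((55 + 15) + (-5 + (¼)*6*12))² = (70 + (-5 + 18))² = (70 + 13)² = 83² = 6889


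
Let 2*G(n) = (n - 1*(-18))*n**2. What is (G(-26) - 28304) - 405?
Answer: -31413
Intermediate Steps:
G(n) = n**2*(18 + n)/2 (G(n) = ((n - 1*(-18))*n**2)/2 = ((n + 18)*n**2)/2 = ((18 + n)*n**2)/2 = (n**2*(18 + n))/2 = n**2*(18 + n)/2)
(G(-26) - 28304) - 405 = ((1/2)*(-26)**2*(18 - 26) - 28304) - 405 = ((1/2)*676*(-8) - 28304) - 405 = (-2704 - 28304) - 405 = -31008 - 405 = -31413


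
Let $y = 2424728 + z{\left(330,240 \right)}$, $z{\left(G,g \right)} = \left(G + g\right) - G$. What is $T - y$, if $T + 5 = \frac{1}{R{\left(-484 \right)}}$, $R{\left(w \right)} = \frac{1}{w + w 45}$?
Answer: $-2447237$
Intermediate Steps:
$z{\left(G,g \right)} = g$
$R{\left(w \right)} = \frac{1}{46 w}$ ($R{\left(w \right)} = \frac{1}{w + 45 w} = \frac{1}{46 w}$)
$T = -22269$ ($T = -5 + \frac{1}{\frac{1}{46} \frac{1}{-484}} = -5 + \frac{1}{\frac{1}{46} \left(- \frac{1}{484}\right)} = -5 + \frac{1}{- \frac{1}{22264}} = -5 - 22264 = -22269$)
$y = 2424968$ ($y = 2424728 + 240 = 2424968$)
$T - y = -22269 - 2424968 = -2447237$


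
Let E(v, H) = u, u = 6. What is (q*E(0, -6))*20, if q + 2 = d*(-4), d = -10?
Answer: 4560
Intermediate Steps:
E(v, H) = 6
q = 38 (q = -2 - 10*(-4) = -2 + 40 = 38)
(q*E(0, -6))*20 = (38*6)*20 = 228*20 = 4560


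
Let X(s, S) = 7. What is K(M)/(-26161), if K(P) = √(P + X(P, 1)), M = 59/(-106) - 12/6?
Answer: -√49926/2773066 ≈ -8.0576e-5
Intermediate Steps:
M = -271/106 (M = 59*(-1/106) - 12*⅙ = -59/106 - 2 = -271/106 ≈ -2.5566)
K(P) = √(7 + P) (K(P) = √(P + 7) = √(7 + P))
K(M)/(-26161) = √(7 - 271/106)/(-26161) = √(471/106)*(-1/26161) = (√49926/106)*(-1/26161) = -√49926/2773066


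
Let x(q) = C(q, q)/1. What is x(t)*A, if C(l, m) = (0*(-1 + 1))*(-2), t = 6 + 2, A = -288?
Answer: 0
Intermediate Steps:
t = 8
C(l, m) = 0 (C(l, m) = (0*0)*(-2) = 0*(-2) = 0)
x(q) = 0 (x(q) = 0/1 = 0*1 = 0)
x(t)*A = 0*(-288) = 0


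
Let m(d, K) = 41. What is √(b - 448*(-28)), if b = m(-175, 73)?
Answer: √12585 ≈ 112.18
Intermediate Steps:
b = 41
√(b - 448*(-28)) = √(41 - 448*(-28)) = √(41 + 12544) = √12585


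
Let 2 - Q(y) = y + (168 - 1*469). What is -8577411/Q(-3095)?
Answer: -8577411/3398 ≈ -2524.3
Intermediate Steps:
Q(y) = 303 - y (Q(y) = 2 - (y + (168 - 1*469)) = 2 - (y + (168 - 469)) = 2 - (y - 301) = 2 - (-301 + y) = 2 + (301 - y) = 303 - y)
-8577411/Q(-3095) = -8577411/(303 - 1*(-3095)) = -8577411/(303 + 3095) = -8577411/3398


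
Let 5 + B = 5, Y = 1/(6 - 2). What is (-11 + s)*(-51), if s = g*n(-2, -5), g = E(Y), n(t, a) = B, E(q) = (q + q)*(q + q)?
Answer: 561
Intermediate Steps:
Y = 1/4 ≈ 0.25000
B = 0 (B = -5 + 5 = 0)
E(q) = 4*q**2 (E(q) = (2*q)*(2*q) = 4*q**2)
n(t, a) = 0
g = 1/4 (g = 4*(1/4)**2 = 4*(1/16) = 1/4 ≈ 0.25000)
s = 0 (s = (1/4)*0 = 0)
(-11 + s)*(-51) = (-11 + 0)*(-51) = -11*(-51) = 561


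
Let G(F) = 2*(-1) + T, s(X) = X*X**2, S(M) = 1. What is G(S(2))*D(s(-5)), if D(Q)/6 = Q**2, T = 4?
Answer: 187500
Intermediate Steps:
s(X) = X**3
G(F) = 2 (G(F) = 2*(-1) + 4 = -2 + 4 = 2)
D(Q) = 6*Q**2
G(S(2))*D(s(-5)) = 2*(6*((-5)**3)**2) = 2*(6*(-125)**2) = 2*(6*15625) = 2*93750 = 187500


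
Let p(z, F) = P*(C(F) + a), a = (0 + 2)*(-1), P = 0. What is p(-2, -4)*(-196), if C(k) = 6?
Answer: 0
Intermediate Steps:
a = -2 (a = 2*(-1) = -2)
p(z, F) = 0 (p(z, F) = 0*(6 - 2) = 0*4 = 0)
p(-2, -4)*(-196) = 0*(-196) = 0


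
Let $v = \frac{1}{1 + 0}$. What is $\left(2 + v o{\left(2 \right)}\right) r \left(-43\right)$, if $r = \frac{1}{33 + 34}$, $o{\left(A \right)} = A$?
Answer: $- \frac{172}{67} \approx -2.5672$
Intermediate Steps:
$r = \frac{1}{67} \approx 0.014925$
$v = 1$ ($v = 1^{-1} = 1$)
$\left(2 + v o{\left(2 \right)}\right) r \left(-43\right) = \left(2 + 1 \cdot 2\right) \frac{1}{67} \left(-43\right) = \left(2 + 2\right) \frac{1}{67} \left(-43\right) = 4 \cdot \frac{1}{67} \left(-43\right) = \frac{4}{67} \left(-43\right) = - \frac{172}{67}$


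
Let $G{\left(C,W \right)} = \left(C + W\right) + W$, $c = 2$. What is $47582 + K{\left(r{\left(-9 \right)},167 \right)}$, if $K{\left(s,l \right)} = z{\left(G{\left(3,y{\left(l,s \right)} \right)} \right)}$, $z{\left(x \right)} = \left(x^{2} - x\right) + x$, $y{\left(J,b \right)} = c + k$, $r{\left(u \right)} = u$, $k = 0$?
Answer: $47631$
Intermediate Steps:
$y{\left(J,b \right)} = 2$ ($y{\left(J,b \right)} = 2 + 0 = 2$)
$G{\left(C,W \right)} = C + 2 W$
$z{\left(x \right)} = x^{2}$
$K{\left(s,l \right)} = 49$ ($K{\left(s,l \right)} = \left(3 + 2 \cdot 2\right)^{2} = \left(3 + 4\right)^{2} = 7^{2} = 49$)
$47582 + K{\left(r{\left(-9 \right)},167 \right)} = 47582 + 49 = 47631$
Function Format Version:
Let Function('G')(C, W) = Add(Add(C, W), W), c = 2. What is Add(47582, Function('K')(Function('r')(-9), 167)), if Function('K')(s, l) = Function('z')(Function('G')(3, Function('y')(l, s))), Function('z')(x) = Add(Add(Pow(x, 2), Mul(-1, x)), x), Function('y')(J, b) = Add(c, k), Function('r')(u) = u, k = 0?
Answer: 47631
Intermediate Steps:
Function('y')(J, b) = 2 (Function('y')(J, b) = Add(2, 0) = 2)
Function('G')(C, W) = Add(C, Mul(2, W))
Function('z')(x) = Pow(x, 2)
Function('K')(s, l) = 49 (Function('K')(s, l) = Pow(Add(3, Mul(2, 2)), 2) = Pow(Add(3, 4), 2) = Pow(7, 2) = 49)
Add(47582, Function('K')(Function('r')(-9), 167)) = Add(47582, 49) = 47631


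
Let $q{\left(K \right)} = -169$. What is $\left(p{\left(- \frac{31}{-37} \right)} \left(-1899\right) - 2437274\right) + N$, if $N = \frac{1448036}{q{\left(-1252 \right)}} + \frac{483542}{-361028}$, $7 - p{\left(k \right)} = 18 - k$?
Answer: $- \frac{2738973214775435}{1128754042} \approx -2.4265 \cdot 10^{6}$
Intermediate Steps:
$p{\left(k \right)} = -11 + k$ ($p{\left(k \right)} = 7 - \left(18 - k\right) = 7 + \left(-18 + k\right) = -11 + k$)
$N = - \frac{261431629803}{30506866}$ ($N = \frac{1448036}{-169} + \frac{483542}{-361028} = 1448036 \left(- \frac{1}{169}\right) + 483542 \left(- \frac{1}{361028}\right) = - \frac{1448036}{169} - \frac{241771}{180514} = - \frac{261431629803}{30506866} \approx -8569.6$)
$\left(p{\left(- \frac{31}{-37} \right)} \left(-1899\right) - 2437274\right) + N = \left(\left(-11 - \frac{31}{-37}\right) \left(-1899\right) - 2437274\right) - \frac{261431629803}{30506866} = \left(\left(-11 - - \frac{31}{37}\right) \left(-1899\right) - 2437274\right) - \frac{261431629803}{30506866} = \left(\left(-11 + \frac{31}{37}\right) \left(-1899\right) - 2437274\right) - \frac{261431629803}{30506866} = \left(\left(- \frac{376}{37}\right) \left(-1899\right) - 2437274\right) - \frac{261431629803}{30506866} = \left(\frac{714024}{37} - 2437274\right) - \frac{261431629803}{30506866} = - \frac{89465114}{37} - \frac{261431629803}{30506866} = - \frac{2738973214775435}{1128754042}$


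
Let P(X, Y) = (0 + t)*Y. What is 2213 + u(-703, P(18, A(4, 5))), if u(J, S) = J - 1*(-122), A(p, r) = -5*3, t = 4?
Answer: 1632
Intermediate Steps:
A(p, r) = -15
P(X, Y) = 4*Y (P(X, Y) = (0 + 4)*Y = 4*Y)
u(J, S) = 122 + J (u(J, S) = J + 122 = 122 + J)
2213 + u(-703, P(18, A(4, 5))) = 2213 + (122 - 703) = 2213 - 581 = 1632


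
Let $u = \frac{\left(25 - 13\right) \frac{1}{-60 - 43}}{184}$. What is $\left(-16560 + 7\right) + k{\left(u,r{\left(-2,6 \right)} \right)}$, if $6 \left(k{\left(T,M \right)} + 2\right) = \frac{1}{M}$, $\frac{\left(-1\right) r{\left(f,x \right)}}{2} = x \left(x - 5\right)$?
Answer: $- \frac{1191961}{72} \approx -16555.0$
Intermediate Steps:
$r{\left(f,x \right)} = - 2 x \left(-5 + x\right)$ ($r{\left(f,x \right)} = - 2 x \left(x - 5\right) = - 2 x \left(-5 + x\right)$)
$u = - \frac{3}{4738}$ ($u = \frac{12}{-103} \cdot \frac{1}{184} = 12 \left(- \frac{1}{103}\right) \frac{1}{184} = \left(- \frac{12}{103}\right) \frac{1}{184} = - \frac{3}{4738} \approx -0.00063318$)
$k{\left(T,M \right)} = -2 + \frac{1}{6 M}$
$\left(-16560 + 7\right) + k{\left(u,r{\left(-2,6 \right)} \right)} = \left(-16560 + 7\right) - \left(2 - \frac{1}{6 \cdot 2 \cdot 6 \left(5 - 6\right)}\right) = -16553 - \left(2 - \frac{1}{6 \cdot 2 \cdot 6 \left(5 - 6\right)}\right) = -16553 - \left(2 - \frac{1}{6 \cdot 2 \cdot 6 \left(-1\right)}\right) = -16553 - \left(2 - \frac{1}{6 \left(-12\right)}\right) = -16553 + \left(-2 + \frac{1}{6} \left(- \frac{1}{12}\right)\right) = -16553 - \frac{145}{72} = - \frac{1191961}{72}$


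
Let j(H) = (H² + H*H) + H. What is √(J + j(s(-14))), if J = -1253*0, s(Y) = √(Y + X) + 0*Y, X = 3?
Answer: 11^(¼)*√(I - 2*√11) ≈ 0.35256 + 4.7036*I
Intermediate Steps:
s(Y) = √(3 + Y) (s(Y) = √(Y + 3) + 0*Y = √(3 + Y) + 0 = √(3 + Y))
j(H) = H + 2*H² (j(H) = (H² + H²) + H = 2*H² + H = H + 2*H²)
J = 0
√(J + j(s(-14))) = √(0 + √(3 - 14)*(1 + 2*√(3 - 14))) = √(0 + √(-11)*(1 + 2*√(-11))) = √(0 + (I*√11)*(1 + 2*(I*√11))) = √(0 + (I*√11)*(1 + 2*I*√11)) = √(0 + I*√11*(1 + 2*I*√11)) = √(I*√11*(1 + 2*I*√11)) = 11^(¼)*√(I*(1 + 2*I*√11))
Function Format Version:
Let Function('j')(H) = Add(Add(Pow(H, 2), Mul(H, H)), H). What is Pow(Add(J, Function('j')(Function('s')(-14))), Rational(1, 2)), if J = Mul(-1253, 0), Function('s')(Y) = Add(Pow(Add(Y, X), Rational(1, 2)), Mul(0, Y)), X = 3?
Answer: Mul(Pow(11, Rational(1, 4)), Pow(Add(I, Mul(-2, Pow(11, Rational(1, 2)))), Rational(1, 2))) ≈ Add(0.35256, Mul(4.7036, I))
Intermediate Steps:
Function('s')(Y) = Pow(Add(3, Y), Rational(1, 2)) (Function('s')(Y) = Add(Pow(Add(Y, 3), Rational(1, 2)), Mul(0, Y)) = Add(Pow(Add(3, Y), Rational(1, 2)), 0) = Pow(Add(3, Y), Rational(1, 2)))
Function('j')(H) = Add(H, Mul(2, Pow(H, 2))) (Function('j')(H) = Add(Add(Pow(H, 2), Pow(H, 2)), H) = Add(Mul(2, Pow(H, 2)), H) = Add(H, Mul(2, Pow(H, 2))))
J = 0
Pow(Add(J, Function('j')(Function('s')(-14))), Rational(1, 2)) = Pow(Add(0, Mul(Pow(Add(3, -14), Rational(1, 2)), Add(1, Mul(2, Pow(Add(3, -14), Rational(1, 2)))))), Rational(1, 2)) = Pow(Add(0, Mul(Pow(-11, Rational(1, 2)), Add(1, Mul(2, Pow(-11, Rational(1, 2)))))), Rational(1, 2)) = Pow(Add(0, Mul(Mul(I, Pow(11, Rational(1, 2))), Add(1, Mul(2, Mul(I, Pow(11, Rational(1, 2))))))), Rational(1, 2)) = Pow(Add(0, Mul(Mul(I, Pow(11, Rational(1, 2))), Add(1, Mul(2, I, Pow(11, Rational(1, 2)))))), Rational(1, 2)) = Pow(Add(0, Mul(I, Pow(11, Rational(1, 2)), Add(1, Mul(2, I, Pow(11, Rational(1, 2)))))), Rational(1, 2)) = Pow(Mul(I, Pow(11, Rational(1, 2)), Add(1, Mul(2, I, Pow(11, Rational(1, 2))))), Rational(1, 2)) = Mul(Pow(11, Rational(1, 4)), Pow(Mul(I, Add(1, Mul(2, I, Pow(11, Rational(1, 2))))), Rational(1, 2)))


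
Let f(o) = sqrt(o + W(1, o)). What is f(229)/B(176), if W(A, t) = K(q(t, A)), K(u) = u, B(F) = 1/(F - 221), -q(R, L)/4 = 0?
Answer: -45*sqrt(229) ≈ -680.97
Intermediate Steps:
q(R, L) = 0 (q(R, L) = -4*0 = 0)
B(F) = 1/(-221 + F)
W(A, t) = 0
f(o) = sqrt(o) (f(o) = sqrt(o + 0) = sqrt(o))
f(229)/B(176) = sqrt(229)/(1/(-221 + 176)) = sqrt(229)/(1/(-45)) = sqrt(229)/(-1/45) = sqrt(229)*(-45) = -45*sqrt(229)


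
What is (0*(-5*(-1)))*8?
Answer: 0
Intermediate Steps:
(0*(-5*(-1)))*8 = (0*5)*8 = 0*8 = 0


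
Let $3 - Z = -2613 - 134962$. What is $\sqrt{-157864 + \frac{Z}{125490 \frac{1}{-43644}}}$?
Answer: $\frac{14 i \sqrt{459112840805}}{20915} \approx 453.55 i$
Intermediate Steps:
$Z = 137578$ ($Z = 3 - \left(-2613 - 134962\right) = 3 - -137575 = 3 + 137575 = 137578$)
$\sqrt{-157864 + \frac{Z}{125490 \frac{1}{-43644}}} = \sqrt{-157864 + \frac{137578}{125490 \frac{1}{-43644}}} = \sqrt{-157864 + \frac{137578}{125490 \left(- \frac{1}{43644}\right)}} = \sqrt{-157864 + \frac{137578}{- \frac{20915}{7274}}} = \sqrt{-157864 + 137578 \left(- \frac{7274}{20915}\right)} = \sqrt{-157864 - \frac{1000742372}{20915}} = \sqrt{- \frac{4302467932}{20915}} = \frac{14 i \sqrt{459112840805}}{20915}$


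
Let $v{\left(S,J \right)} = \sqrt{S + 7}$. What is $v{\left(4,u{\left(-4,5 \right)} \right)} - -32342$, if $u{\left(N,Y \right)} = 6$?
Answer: $32342 + \sqrt{11} \approx 32345.0$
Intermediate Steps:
$v{\left(S,J \right)} = \sqrt{7 + S}$
$v{\left(4,u{\left(-4,5 \right)} \right)} - -32342 = \sqrt{7 + 4} - -32342 = \sqrt{11} + 32342 = 32342 + \sqrt{11}$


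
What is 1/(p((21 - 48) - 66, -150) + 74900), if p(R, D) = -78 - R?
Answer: 1/74915 ≈ 1.3348e-5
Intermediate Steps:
1/(p((21 - 48) - 66, -150) + 74900) = 1/((-78 - ((21 - 48) - 66)) + 74900) = 1/((-78 - (-27 - 66)) + 74900) = 1/((-78 - 1*(-93)) + 74900) = 1/((-78 + 93) + 74900) = 1/(15 + 74900) = 1/74915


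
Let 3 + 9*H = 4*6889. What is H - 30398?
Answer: -246029/9 ≈ -27337.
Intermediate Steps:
H = 27553/9 (H = -1/3 + (4*6889)/9 = -1/3 + (1/9)*27556 = -1/3 + 27556/9 = 27553/9 ≈ 3061.4)
H - 30398 = 27553/9 - 30398 = -246029/9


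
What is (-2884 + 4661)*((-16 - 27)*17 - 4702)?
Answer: -9654441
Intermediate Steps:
(-2884 + 4661)*((-16 - 27)*17 - 4702) = 1777*(-43*17 - 4702) = 1777*(-731 - 4702) = 1777*(-5433) = -9654441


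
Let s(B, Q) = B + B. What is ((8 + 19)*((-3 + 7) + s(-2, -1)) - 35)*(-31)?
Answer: 1085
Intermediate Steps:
s(B, Q) = 2*B
((8 + 19)*((-3 + 7) + s(-2, -1)) - 35)*(-31) = ((8 + 19)*((-3 + 7) + 2*(-2)) - 35)*(-31) = (27*(4 - 4) - 35)*(-31) = (27*0 - 35)*(-31) = (0 - 35)*(-31) = -35*(-31) = 1085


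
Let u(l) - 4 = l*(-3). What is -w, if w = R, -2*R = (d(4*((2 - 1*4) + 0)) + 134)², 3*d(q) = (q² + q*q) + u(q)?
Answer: 17298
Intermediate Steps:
u(l) = 4 - 3*l (u(l) = 4 + l*(-3) = 4 - 3*l)
d(q) = 4/3 - q + 2*q²/3 (d(q) = ((q² + q*q) + (4 - 3*q))/3 = ((q² + q²) + (4 - 3*q))/3 = (2*q² + (4 - 3*q))/3 = (4 - 3*q + 2*q²)/3 = 4/3 - q + 2*q²/3)
R = -17298 (R = -((4/3 - 4*((2 - 1*4) + 0) + 2*(4*((2 - 1*4) + 0))²/3) + 134)²/2 = -((4/3 - 4*((2 - 4) + 0) + 2*(4*((2 - 4) + 0))²/3) + 134)²/2 = -((4/3 - 4*(-2 + 0) + 2*(4*(-2 + 0))²/3) + 134)²/2 = -((4/3 - 4*(-2) + 2*(4*(-2))²/3) + 134)²/2 = -((4/3 - 1*(-8) + (⅔)*(-8)²) + 134)²/2 = -((4/3 + 8 + (⅔)*64) + 134)²/2 = -((4/3 + 8 + 128/3) + 134)²/2 = -(52 + 134)²/2 = -½*186² = -½*34596 = -17298)
w = -17298
-w = -1*(-17298) = 17298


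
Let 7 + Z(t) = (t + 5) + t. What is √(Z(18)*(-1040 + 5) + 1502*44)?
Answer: √30898 ≈ 175.78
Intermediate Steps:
Z(t) = -2 + 2*t (Z(t) = -7 + ((t + 5) + t) = -7 + ((5 + t) + t) = -7 + (5 + 2*t) = -2 + 2*t)
√(Z(18)*(-1040 + 5) + 1502*44) = √((-2 + 2*18)*(-1040 + 5) + 1502*44) = √((-2 + 36)*(-1035) + 66088) = √(34*(-1035) + 66088) = √(-35190 + 66088) = √30898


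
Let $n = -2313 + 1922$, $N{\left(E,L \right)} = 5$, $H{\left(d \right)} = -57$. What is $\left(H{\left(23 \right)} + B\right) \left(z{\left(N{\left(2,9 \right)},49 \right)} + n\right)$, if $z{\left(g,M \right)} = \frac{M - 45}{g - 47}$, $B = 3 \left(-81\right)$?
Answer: $\frac{821300}{7} \approx 1.1733 \cdot 10^{5}$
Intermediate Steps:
$B = -243$
$z{\left(g,M \right)} = \frac{-45 + M}{-47 + g}$
$n = -391$
$\left(H{\left(23 \right)} + B\right) \left(z{\left(N{\left(2,9 \right)},49 \right)} + n\right) = \left(-57 - 243\right) \left(\frac{-45 + 49}{-47 + 5} - 391\right) = - 300 \left(\frac{1}{-42} \cdot 4 - 391\right) = - 300 \left(\left(- \frac{1}{42}\right) 4 - 391\right) = - 300 \left(- \frac{2}{21} - 391\right) = \left(-300\right) \left(- \frac{8213}{21}\right) = \frac{821300}{7}$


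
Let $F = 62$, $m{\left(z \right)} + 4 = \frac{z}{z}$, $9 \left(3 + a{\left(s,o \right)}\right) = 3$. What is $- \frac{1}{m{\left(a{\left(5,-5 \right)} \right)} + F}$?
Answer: $- \frac{1}{59} \approx -0.016949$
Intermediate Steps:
$a{\left(s,o \right)} = - \frac{8}{3}$ ($a{\left(s,o \right)} = -3 + \frac{1}{9} \cdot 3 = -3 + \frac{1}{3} = - \frac{8}{3}$)
$m{\left(z \right)} = -3$ ($m{\left(z \right)} = -4 + \frac{z}{z} = -4 + 1 = -3$)
$- \frac{1}{m{\left(a{\left(5,-5 \right)} \right)} + F} = - \frac{1}{-3 + 62} = - \frac{1}{59}$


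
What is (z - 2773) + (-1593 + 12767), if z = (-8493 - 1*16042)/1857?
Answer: 15576122/1857 ≈ 8387.8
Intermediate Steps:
z = -24535/1857 (z = (-8493 - 16042)*(1/1857) = -24535*1/1857 = -24535/1857 ≈ -13.212)
(z - 2773) + (-1593 + 12767) = (-24535/1857 - 2773) + (-1593 + 12767) = -5173996/1857 + 11174 = 15576122/1857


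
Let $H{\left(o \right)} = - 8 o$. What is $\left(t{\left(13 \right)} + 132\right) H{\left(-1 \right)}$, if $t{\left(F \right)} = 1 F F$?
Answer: $2408$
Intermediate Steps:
$t{\left(F \right)} = F^{2}$ ($t{\left(F \right)} = F F = F^{2}$)
$\left(t{\left(13 \right)} + 132\right) H{\left(-1 \right)} = \left(13^{2} + 132\right) \left(\left(-8\right) \left(-1\right)\right) = \left(169 + 132\right) 8 = 301 \cdot 8 = 2408$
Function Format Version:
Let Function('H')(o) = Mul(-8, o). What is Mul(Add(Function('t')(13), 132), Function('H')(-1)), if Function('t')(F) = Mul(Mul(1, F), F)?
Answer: 2408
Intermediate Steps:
Function('t')(F) = Pow(F, 2) (Function('t')(F) = Mul(F, F) = Pow(F, 2))
Mul(Add(Function('t')(13), 132), Function('H')(-1)) = Mul(Add(Pow(13, 2), 132), Mul(-8, -1)) = Mul(Add(169, 132), 8) = Mul(301, 8) = 2408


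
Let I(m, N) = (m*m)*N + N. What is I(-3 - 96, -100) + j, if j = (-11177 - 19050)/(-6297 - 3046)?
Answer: -9157978373/9343 ≈ -9.8020e+5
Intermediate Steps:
I(m, N) = N + N*m² (I(m, N) = m²*N + N = N*m² + N = N + N*m²)
j = 30227/9343 (j = -30227/(-9343) = -30227*(-1/9343) = 30227/9343 ≈ 3.2353)
I(-3 - 96, -100) + j = -100*(1 + (-3 - 96)²) + 30227/9343 = -100*(1 + (-99)²) + 30227/9343 = -100*(1 + 9801) + 30227/9343 = -100*9802 + 30227/9343 = -980200 + 30227/9343 = -9157978373/9343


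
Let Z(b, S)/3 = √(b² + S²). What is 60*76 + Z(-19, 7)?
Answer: 4560 + 3*√410 ≈ 4620.7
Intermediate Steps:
Z(b, S) = 3*√(S² + b²) (Z(b, S) = 3*√(b² + S²) = 3*√(S² + b²))
60*76 + Z(-19, 7) = 60*76 + 3*√(7² + (-19)²) = 4560 + 3*√(49 + 361) = 4560 + 3*√410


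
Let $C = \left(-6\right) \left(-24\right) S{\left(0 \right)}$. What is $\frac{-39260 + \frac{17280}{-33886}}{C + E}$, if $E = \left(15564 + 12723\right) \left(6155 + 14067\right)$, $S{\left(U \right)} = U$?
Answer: $- \frac{47513630}{692266429593} \approx -6.8635 \cdot 10^{-5}$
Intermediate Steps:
$C = 0$ ($C = \left(-6\right) \left(-24\right) 0 = 144 \cdot 0 = 0$)
$E = 572019714$ ($E = 28287 \cdot 20222 = 572019714$)
$\frac{-39260 + \frac{17280}{-33886}}{C + E} = \frac{-39260 + \frac{17280}{-33886}}{0 + 572019714} = \frac{-39260 + 17280 \left(- \frac{1}{33886}\right)}{572019714} = \left(-39260 - \frac{8640}{16943}\right) \frac{1}{572019714} = \left(- \frac{665190820}{16943}\right) \frac{1}{572019714} = - \frac{47513630}{692266429593}$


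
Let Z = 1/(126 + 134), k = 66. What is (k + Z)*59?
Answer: 1012499/260 ≈ 3894.2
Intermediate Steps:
Z = 1/260 ≈ 0.0038462
(k + Z)*59 = (66 + 1/260)*59 = (17161/260)*59 = 1012499/260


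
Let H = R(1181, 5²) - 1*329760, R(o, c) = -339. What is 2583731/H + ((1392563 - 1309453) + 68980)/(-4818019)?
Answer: -12498669805799/1590423253881 ≈ -7.8587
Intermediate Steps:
H = -330099 (H = -339 - 1*329760 = -339 - 329760 = -330099)
2583731/H + ((1392563 - 1309453) + 68980)/(-4818019) = 2583731/(-330099) + ((1392563 - 1309453) + 68980)/(-4818019) = 2583731*(-1/330099) + (83110 + 68980)*(-1/4818019) = -2583731/330099 + 152090*(-1/4818019) = -2583731/330099 - 152090/4818019 = -12498669805799/1590423253881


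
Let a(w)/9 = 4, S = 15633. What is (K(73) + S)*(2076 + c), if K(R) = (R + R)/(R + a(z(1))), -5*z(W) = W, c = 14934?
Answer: 28987472430/109 ≈ 2.6594e+8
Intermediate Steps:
z(W) = -W/5
a(w) = 36 (a(w) = 9*4 = 36)
K(R) = 2*R/(36 + R) (K(R) = (R + R)/(R + 36) = (2*R)/(36 + R) = 2*R/(36 + R))
(K(73) + S)*(2076 + c) = (2*73/(36 + 73) + 15633)*(2076 + 14934) = (2*73/109 + 15633)*17010 = (2*73*(1/109) + 15633)*17010 = (146/109 + 15633)*17010 = (1704143/109)*17010 = 28987472430/109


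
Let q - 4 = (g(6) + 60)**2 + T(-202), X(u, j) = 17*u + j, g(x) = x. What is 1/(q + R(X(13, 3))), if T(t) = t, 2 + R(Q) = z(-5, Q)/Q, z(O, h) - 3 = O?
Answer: 112/465471 ≈ 0.00024062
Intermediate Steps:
z(O, h) = 3 + O
X(u, j) = j + 17*u
R(Q) = -2 - 2/Q (R(Q) = -2 + (3 - 5)/Q = -2 - 2/Q)
q = 4158 (q = 4 + ((6 + 60)**2 - 202) = 4 + (66**2 - 202) = 4 + (4356 - 202) = 4 + 4154 = 4158)
1/(q + R(X(13, 3))) = 1/(4158 + (-2 - 2/(3 + 17*13))) = 1/(4158 + (-2 - 2/(3 + 221))) = 1/(4158 + (-2 - 2/224)) = 1/(4158 + (-2 - 2*1/224)) = 1/(4158 + (-2 - 1/112)) = 1/(4158 - 225/112) = 1/(465471/112) = 112/465471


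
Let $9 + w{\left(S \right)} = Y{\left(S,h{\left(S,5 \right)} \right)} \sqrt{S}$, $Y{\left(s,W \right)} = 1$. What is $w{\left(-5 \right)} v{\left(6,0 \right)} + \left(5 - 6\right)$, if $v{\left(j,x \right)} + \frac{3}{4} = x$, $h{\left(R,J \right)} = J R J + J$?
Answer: $\frac{23}{4} - \frac{3 i \sqrt{5}}{4} \approx 5.75 - 1.6771 i$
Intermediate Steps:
$h{\left(R,J \right)} = J + R J^{2}$ ($h{\left(R,J \right)} = R J^{2} + J = J + R J^{2}$)
$v{\left(j,x \right)} = - \frac{3}{4} + x$
$w{\left(S \right)} = -9 + \sqrt{S}$ ($w{\left(S \right)} = -9 + 1 \sqrt{S} = -9 + \sqrt{S}$)
$w{\left(-5 \right)} v{\left(6,0 \right)} + \left(5 - 6\right) = \left(-9 + \sqrt{-5}\right) \left(- \frac{3}{4} + 0\right) + \left(5 - 6\right) = \left(-9 + i \sqrt{5}\right) \left(- \frac{3}{4}\right) - 1 = \left(\frac{27}{4} - \frac{3 i \sqrt{5}}{4}\right) - 1 = \frac{23}{4} - \frac{3 i \sqrt{5}}{4}$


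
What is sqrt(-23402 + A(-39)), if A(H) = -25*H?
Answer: I*sqrt(22427) ≈ 149.76*I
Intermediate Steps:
sqrt(-23402 + A(-39)) = sqrt(-23402 - 25*(-39)) = sqrt(-23402 + 975) = sqrt(-22427) = I*sqrt(22427)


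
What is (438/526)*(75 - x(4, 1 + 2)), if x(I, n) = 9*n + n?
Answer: 9855/263 ≈ 37.471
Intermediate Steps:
x(I, n) = 10*n
(438/526)*(75 - x(4, 1 + 2)) = (438/526)*(75 - 10*(1 + 2)) = (438*(1/526))*(75 - 10*3) = 219*(75 - 1*30)/263 = 219*(75 - 30)/263 = (219/263)*45 = 9855/263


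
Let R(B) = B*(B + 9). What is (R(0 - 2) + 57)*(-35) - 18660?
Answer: -20165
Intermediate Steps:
R(B) = B*(9 + B)
(R(0 - 2) + 57)*(-35) - 18660 = ((0 - 2)*(9 + (0 - 2)) + 57)*(-35) - 18660 = (-2*(9 - 2) + 57)*(-35) - 18660 = (-2*7 + 57)*(-35) - 18660 = (-14 + 57)*(-35) - 18660 = 43*(-35) - 18660 = -1505 - 18660 = -20165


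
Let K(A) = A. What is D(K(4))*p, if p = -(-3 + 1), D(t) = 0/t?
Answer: 0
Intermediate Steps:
D(t) = 0
p = 2 (p = -1*(-2) = 2)
D(K(4))*p = 0*2 = 0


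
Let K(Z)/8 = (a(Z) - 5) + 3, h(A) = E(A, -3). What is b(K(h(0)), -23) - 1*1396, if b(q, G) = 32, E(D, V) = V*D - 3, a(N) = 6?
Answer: -1364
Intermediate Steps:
E(D, V) = -3 + D*V (E(D, V) = D*V - 3 = -3 + D*V)
h(A) = -3 - 3*A (h(A) = -3 + A*(-3) = -3 - 3*A)
K(Z) = 32 (K(Z) = 8*((6 - 5) + 3) = 8*(1 + 3) = 8*4 = 32)
b(K(h(0)), -23) - 1*1396 = 32 - 1*1396 = 32 - 1396 = -1364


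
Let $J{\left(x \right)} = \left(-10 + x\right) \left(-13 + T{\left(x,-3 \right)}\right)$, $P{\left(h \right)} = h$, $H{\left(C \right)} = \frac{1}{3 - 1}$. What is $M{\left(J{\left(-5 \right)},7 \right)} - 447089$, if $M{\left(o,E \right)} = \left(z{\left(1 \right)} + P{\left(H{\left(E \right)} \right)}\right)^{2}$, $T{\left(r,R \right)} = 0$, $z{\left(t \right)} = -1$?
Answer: $- \frac{1788355}{4} \approx -4.4709 \cdot 10^{5}$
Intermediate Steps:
$H{\left(C \right)} = \frac{1}{2}$
$J{\left(x \right)} = 130 - 13 x$ ($J{\left(x \right)} = \left(-10 + x\right) \left(-13 + 0\right) = \left(-10 + x\right) \left(-13\right) = 130 - 13 x$)
$M{\left(o,E \right)} = \frac{1}{4}$ ($M{\left(o,E \right)} = \left(-1 + \frac{1}{2}\right)^{2} = \left(- \frac{1}{2}\right)^{2} = \frac{1}{4}$)
$M{\left(J{\left(-5 \right)},7 \right)} - 447089 = \frac{1}{4} - 447089 = - \frac{1788355}{4}$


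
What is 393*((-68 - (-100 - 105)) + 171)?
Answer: 121044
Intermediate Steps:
393*((-68 - (-100 - 105)) + 171) = 393*((-68 - 1*(-205)) + 171) = 393*((-68 + 205) + 171) = 393*(137 + 171) = 393*308 = 121044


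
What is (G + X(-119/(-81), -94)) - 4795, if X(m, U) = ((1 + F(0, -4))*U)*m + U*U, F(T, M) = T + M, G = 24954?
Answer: 794051/27 ≈ 29409.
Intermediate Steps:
F(T, M) = M + T
X(m, U) = U² - 3*U*m (X(m, U) = ((1 + (-4 + 0))*U)*m + U*U = ((1 - 4)*U)*m + U² = (-3*U)*m + U² = -3*U*m + U² = U² - 3*U*m)
(G + X(-119/(-81), -94)) - 4795 = (24954 - 94*(-94 - (-357)/(-81))) - 4795 = (24954 - 94*(-94 - (-357)*(-1)/81)) - 4795 = (24954 - 94*(-94 - 3*119/81)) - 4795 = (24954 - 94*(-94 - 119/27)) - 4795 = (24954 - 94*(-2657/27)) - 4795 = (24954 + 249758/27) - 4795 = 923516/27 - 4795 = 794051/27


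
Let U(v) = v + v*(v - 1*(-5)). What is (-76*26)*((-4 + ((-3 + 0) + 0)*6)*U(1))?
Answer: 304304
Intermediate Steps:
U(v) = v + v*(5 + v) (U(v) = v + v*(v + 5) = v + v*(5 + v))
(-76*26)*((-4 + ((-3 + 0) + 0)*6)*U(1)) = (-76*26)*((-4 + ((-3 + 0) + 0)*6)*(1*(6 + 1))) = -1976*(-4 + (-3 + 0)*6)*1*7 = -1976*(-4 - 3*6)*7 = -1976*(-4 - 18)*7 = -(-43472)*7 = -1976*(-154) = 304304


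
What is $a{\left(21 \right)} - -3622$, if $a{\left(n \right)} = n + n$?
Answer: $3664$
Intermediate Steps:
$a{\left(n \right)} = 2 n$
$a{\left(21 \right)} - -3622 = 2 \cdot 21 - -3622 = 42 + \left(-7597 + 11219\right) = 42 + 3622 = 3664$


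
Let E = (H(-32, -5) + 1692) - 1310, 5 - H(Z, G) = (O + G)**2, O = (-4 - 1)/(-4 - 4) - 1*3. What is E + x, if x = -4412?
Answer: -261081/64 ≈ -4079.4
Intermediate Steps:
O = -19/8 (O = -5/(-8) - 3 = -5*(-1/8) - 3 = 5/8 - 3 = -19/8 ≈ -2.3750)
H(Z, G) = 5 - (-19/8 + G)**2
E = 21287/64 (E = ((5 - (-19 + 8*(-5))**2/64) + 1692) - 1310 = ((5 - (-19 - 40)**2/64) + 1692) - 1310 = ((5 - 1/64*(-59)**2) + 1692) - 1310 = ((5 - 1/64*3481) + 1692) - 1310 = ((5 - 3481/64) + 1692) - 1310 = (-3161/64 + 1692) - 1310 = 105127/64 - 1310 = 21287/64 ≈ 332.61)
E + x = 21287/64 - 4412 = -261081/64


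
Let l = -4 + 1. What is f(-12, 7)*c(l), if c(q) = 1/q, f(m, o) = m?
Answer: 4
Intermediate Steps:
l = -3
c(q) = 1/q
f(-12, 7)*c(l) = -12/(-3) = -12*(-1/3) = 4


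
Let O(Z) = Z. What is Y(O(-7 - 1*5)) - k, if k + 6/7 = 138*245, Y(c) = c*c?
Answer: -235656/7 ≈ -33665.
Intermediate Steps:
Y(c) = c²
k = 236664/7 (k = -6/7 + 138*245 = -6/7 + 33810 = 236664/7 ≈ 33809.)
Y(O(-7 - 1*5)) - k = (-7 - 1*5)² - 1*236664/7 = (-7 - 5)² - 236664/7 = (-12)² - 236664/7 = 144 - 236664/7 = -235656/7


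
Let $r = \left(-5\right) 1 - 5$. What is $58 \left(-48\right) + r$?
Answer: $-2794$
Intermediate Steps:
$r = -10$ ($r = -5 - 5 = -10$)
$58 \left(-48\right) + r = 58 \left(-48\right) - 10 = -2784 - 10 = -2794$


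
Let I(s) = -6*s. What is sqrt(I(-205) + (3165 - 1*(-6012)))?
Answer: sqrt(10407) ≈ 102.01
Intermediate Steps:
sqrt(I(-205) + (3165 - 1*(-6012))) = sqrt(-6*(-205) + (3165 - 1*(-6012))) = sqrt(1230 + (3165 + 6012)) = sqrt(1230 + 9177) = sqrt(10407)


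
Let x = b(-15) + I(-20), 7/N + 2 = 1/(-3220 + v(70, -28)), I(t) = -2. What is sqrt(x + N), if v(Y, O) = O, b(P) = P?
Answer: I*sqrt(865302945)/6497 ≈ 4.5276*I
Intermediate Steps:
N = -22736/6497 (N = 7/(-2 + 1/(-3220 - 28)) = 7/(-2 + 1/(-3248)) = 7/(-2 - 1/3248) = 7/(-6497/3248) = 7*(-3248/6497) = -22736/6497 ≈ -3.4995)
x = -17 (x = -15 - 2 = -17)
sqrt(x + N) = sqrt(-17 - 22736/6497) = sqrt(-133185/6497) = I*sqrt(865302945)/6497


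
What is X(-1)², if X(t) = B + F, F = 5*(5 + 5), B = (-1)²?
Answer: 2601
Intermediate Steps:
B = 1
F = 50 (F = 5*10 = 50)
X(t) = 51 (X(t) = 1 + 50 = 51)
X(-1)² = 51² = 2601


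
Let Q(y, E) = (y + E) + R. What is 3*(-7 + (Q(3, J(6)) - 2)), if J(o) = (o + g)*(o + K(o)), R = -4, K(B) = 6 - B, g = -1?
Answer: 60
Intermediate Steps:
J(o) = -6 + 6*o (J(o) = (o - 1)*(o + (6 - o)) = (-1 + o)*6 = -6 + 6*o)
Q(y, E) = -4 + E + y (Q(y, E) = (y + E) - 4 = (E + y) - 4 = -4 + E + y)
3*(-7 + (Q(3, J(6)) - 2)) = 3*(-7 + ((-4 + (-6 + 6*6) + 3) - 2)) = 3*(-7 + ((-4 + (-6 + 36) + 3) - 2)) = 3*(-7 + ((-4 + 30 + 3) - 2)) = 3*(-7 + (29 - 2)) = 3*(-7 + 27) = 3*20 = 60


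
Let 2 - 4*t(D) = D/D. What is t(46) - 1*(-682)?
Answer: 2729/4 ≈ 682.25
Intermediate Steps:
t(D) = 1/4 (t(D) = 1/2 - D/(4*D) = 1/2 - 1/4*1 = 1/2 - 1/4 = 1/4)
t(46) - 1*(-682) = 1/4 - 1*(-682) = 1/4 + 682 = 2729/4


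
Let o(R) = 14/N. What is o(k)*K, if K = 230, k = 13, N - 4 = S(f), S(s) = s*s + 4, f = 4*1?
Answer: 805/6 ≈ 134.17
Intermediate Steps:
f = 4
S(s) = 4 + s² (S(s) = s² + 4 = 4 + s²)
N = 24 (N = 4 + (4 + 4²) = 4 + (4 + 16) = 4 + 20 = 24)
o(R) = 7/12 (o(R) = 14/24 = 14*(1/24) = 7/12)
o(k)*K = (7/12)*230 = 805/6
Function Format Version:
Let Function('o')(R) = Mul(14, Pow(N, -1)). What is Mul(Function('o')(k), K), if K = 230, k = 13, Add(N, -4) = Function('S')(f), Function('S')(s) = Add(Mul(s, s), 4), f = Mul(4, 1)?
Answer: Rational(805, 6) ≈ 134.17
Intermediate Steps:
f = 4
Function('S')(s) = Add(4, Pow(s, 2)) (Function('S')(s) = Add(Pow(s, 2), 4) = Add(4, Pow(s, 2)))
N = 24 (N = Add(4, Add(4, Pow(4, 2))) = Add(4, Add(4, 16)) = Add(4, 20) = 24)
Function('o')(R) = Rational(7, 12) (Function('o')(R) = Mul(14, Pow(24, -1)) = Mul(14, Rational(1, 24)) = Rational(7, 12))
Mul(Function('o')(k), K) = Mul(Rational(7, 12), 230) = Rational(805, 6)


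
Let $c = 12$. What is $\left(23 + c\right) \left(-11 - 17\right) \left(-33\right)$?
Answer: $32340$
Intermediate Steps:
$\left(23 + c\right) \left(-11 - 17\right) \left(-33\right) = \left(23 + 12\right) \left(-11 - 17\right) \left(-33\right) = 35 \left(-11 - 17\right) \left(-33\right) = 35 \left(-28\right) \left(-33\right) = \left(-980\right) \left(-33\right) = 32340$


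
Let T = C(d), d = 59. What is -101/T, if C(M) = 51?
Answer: -101/51 ≈ -1.9804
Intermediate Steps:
T = 51
-101/T = -101/51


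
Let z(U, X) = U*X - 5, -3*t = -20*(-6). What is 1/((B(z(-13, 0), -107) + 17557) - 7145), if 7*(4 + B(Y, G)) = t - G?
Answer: 7/72923 ≈ 9.5992e-5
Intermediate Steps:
t = -40 (t = -(-20)*(-6)/3 = -⅓*120 = -40)
z(U, X) = -5 + U*X
B(Y, G) = -68/7 - G/7 (B(Y, G) = -4 + (-40 - G)/7 = -4 + (-40/7 - G/7) = -68/7 - G/7)
1/((B(z(-13, 0), -107) + 17557) - 7145) = 1/(((-68/7 - ⅐*(-107)) + 17557) - 7145) = 1/(((-68/7 + 107/7) + 17557) - 7145) = 1/((39/7 + 17557) - 7145) = 1/(122938/7 - 7145) = 1/(72923/7) = 7/72923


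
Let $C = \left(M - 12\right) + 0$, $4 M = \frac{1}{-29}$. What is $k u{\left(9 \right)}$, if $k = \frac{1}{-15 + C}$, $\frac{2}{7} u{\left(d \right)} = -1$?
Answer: $\frac{406}{3133} \approx 0.12959$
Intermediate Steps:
$u{\left(d \right)} = - \frac{7}{2}$ ($u{\left(d \right)} = \frac{7}{2} \left(-1\right) = - \frac{7}{2}$)
$M = - \frac{1}{116}$ ($M = \frac{1}{4 \left(-29\right)} = \frac{1}{4} \left(- \frac{1}{29}\right) = - \frac{1}{116} \approx -0.0086207$)
$C = - \frac{1393}{116}$ ($C = \left(- \frac{1}{116} - 12\right) + 0 = - \frac{1393}{116} + 0 = - \frac{1393}{116} \approx -12.009$)
$k = - \frac{116}{3133}$ ($k = \frac{1}{-15 - \frac{1393}{116}} = \frac{1}{- \frac{3133}{116}} = - \frac{116}{3133} \approx -0.037025$)
$k u{\left(9 \right)} = \left(- \frac{116}{3133}\right) \left(- \frac{7}{2}\right) = \frac{406}{3133}$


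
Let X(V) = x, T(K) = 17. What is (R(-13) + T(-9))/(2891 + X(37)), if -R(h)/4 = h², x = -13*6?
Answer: -659/2813 ≈ -0.23427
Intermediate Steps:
x = -78
X(V) = -78
R(h) = -4*h²
(R(-13) + T(-9))/(2891 + X(37)) = (-4*(-13)² + 17)/(2891 - 78) = (-4*169 + 17)/2813 = (-676 + 17)*(1/2813) = -659*1/2813 = -659/2813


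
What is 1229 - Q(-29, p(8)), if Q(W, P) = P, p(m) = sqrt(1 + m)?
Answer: 1226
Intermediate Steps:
1229 - Q(-29, p(8)) = 1229 - sqrt(1 + 8) = 1229 - sqrt(9) = 1229 - 1*3 = 1229 - 3 = 1226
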